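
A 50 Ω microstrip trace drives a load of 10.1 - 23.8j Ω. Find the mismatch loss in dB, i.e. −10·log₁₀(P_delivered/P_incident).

mismatch loss ≈ 3.16 dB

Γ = (-39.9 − j23.8)/(60.1 − j23.8), |Γ| = 0.719
|Γ|² = 0.517, so P_del/P_inc = 1 − |Γ|² = 0.483
ML = −10·log₁₀(1 − |Γ|²)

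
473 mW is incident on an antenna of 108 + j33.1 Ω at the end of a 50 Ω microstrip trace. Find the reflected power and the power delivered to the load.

|Γ| = |(58 + j33.1)/(158 + j33.1)| = 0.414
|Γ|² = 0.171
P_refl = |Γ|²·P_inc = 80.9 mW, P_del = (1 − |Γ|²)·P_inc = 392 mW

P_reflected ≈ 80.9 mW; P_delivered ≈ 392 mW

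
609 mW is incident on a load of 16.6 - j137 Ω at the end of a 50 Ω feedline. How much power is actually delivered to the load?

P_delivered ≈ 87.1 mW

|Γ| = |(-33.4 − j137)/(66.6 − j137)| = 0.926
|Γ|² = 0.857
P_refl = |Γ|²·P_inc = 522 mW, P_del = (1 − |Γ|²)·P_inc = 87.1 mW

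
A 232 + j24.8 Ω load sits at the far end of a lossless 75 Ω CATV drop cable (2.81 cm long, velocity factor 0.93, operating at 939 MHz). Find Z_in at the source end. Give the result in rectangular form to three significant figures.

Z_in ≈ 68 − j85.7 Ω

λ = v/f = 0.93·c / 939 MHz = 0.297 m
βl = 2π·l/λ = 2π × 0.0946 = 34°
tan(βl) = tan(34°) = 0.676
Z_in = Z_0·(Z_L + jZ_0·tanβl)/(Z_0 + jZ_L·tanβl)
     = 75·(232 + j75.5)/(58.2 + j157)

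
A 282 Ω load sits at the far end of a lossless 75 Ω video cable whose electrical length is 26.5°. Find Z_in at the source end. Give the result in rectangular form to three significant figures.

tan(βl) = tan(26.5°) = 0.499
Z_in = Z_0·(Z_L + jZ_0·tanβl)/(Z_0 + jZ_L·tanβl)
     = 75·(282 + j37.4)/(75 + j141)

Z_in ≈ 78 − j109 Ω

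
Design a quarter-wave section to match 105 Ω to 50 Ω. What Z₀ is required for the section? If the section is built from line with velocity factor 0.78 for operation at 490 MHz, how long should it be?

Z_qwt = √(Z_0·R_L) = √(50 × 105) = √5250
λ = 0.78·c/f = 0.478 m, so l = λ/4 = 0.119 m

Z_qwt ≈ 72.5 Ω; length ≈ 11.9 cm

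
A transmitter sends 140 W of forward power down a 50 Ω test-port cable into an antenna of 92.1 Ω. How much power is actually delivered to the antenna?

P_delivered ≈ 128 W

Γ = (92.1 − 50)/(92.1 + 50) = 0.296
|Γ|² = 0.0878
P_refl = |Γ|²·P_inc = 12.3 W, P_del = (1 − |Γ|²)·P_inc = 128 W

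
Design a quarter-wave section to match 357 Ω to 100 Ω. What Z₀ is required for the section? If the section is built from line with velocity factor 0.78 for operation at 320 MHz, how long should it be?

Z_qwt ≈ 189 Ω; length ≈ 18.3 cm

Z_qwt = √(Z_0·R_L) = √(100 × 357) = √35700
λ = 0.78·c/f = 0.731 m, so l = λ/4 = 0.183 m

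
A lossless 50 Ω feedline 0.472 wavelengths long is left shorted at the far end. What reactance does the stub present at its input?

βl = 2π × 0.472 = 170°
tan(βl) = -0.178
For a shorted stub, Z_in = jZ_0·tan(βl)

X_in ≈ -8.89 Ω (capacitive)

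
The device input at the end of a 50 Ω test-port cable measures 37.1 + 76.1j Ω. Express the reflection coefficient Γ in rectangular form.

Γ ≈ 0.349 + j0.569

Γ = (Z_L − Z_0)/(Z_L + Z_0) = (-12.9 + j76.1)/(87.1 + j76.1)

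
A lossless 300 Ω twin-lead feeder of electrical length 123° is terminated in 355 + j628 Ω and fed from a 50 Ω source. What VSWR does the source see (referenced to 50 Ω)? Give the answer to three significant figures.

VSWR ≈ 3.13

tan(βl) = -1.54
Z_in = Z_0·(Z_L + jZ_0·tanβl)/(Z_0 + jZ_L·tanβl) = 56.6 + j63.7 Ω
Γ_s = (Z_in − Z_s)/(Z_in + Z_s) = (6.56 + j63.7)/(107 + j63.7), |Γ_s| = 0.516
VSWR = (1 + |Γ_s|)/(1 − |Γ_s|)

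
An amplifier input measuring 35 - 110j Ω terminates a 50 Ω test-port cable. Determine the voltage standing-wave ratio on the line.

VSWR ≈ 8.93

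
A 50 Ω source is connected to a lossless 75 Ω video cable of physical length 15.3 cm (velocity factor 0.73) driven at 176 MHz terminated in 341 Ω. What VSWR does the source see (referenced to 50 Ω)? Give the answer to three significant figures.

VSWR ≈ 5.01

λ = v/f = 0.73·c / 176 MHz = 1.24 m
βl = 2π·l/λ = 2π × 0.123 = 44.3°
tan(βl) = 0.975
Z_in = Z_0·(Z_L + jZ_0·tanβl)/(Z_0 + jZ_L·tanβl) = 32.2 − j69.7 Ω
Γ_s = (Z_in − Z_s)/(Z_in + Z_s) = (-17.8 − j69.7)/(82.2 − j69.7), |Γ_s| = 0.667
VSWR = (1 + |Γ_s|)/(1 − |Γ_s|)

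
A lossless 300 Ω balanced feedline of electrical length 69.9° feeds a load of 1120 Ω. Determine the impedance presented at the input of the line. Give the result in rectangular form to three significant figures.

tan(βl) = tan(69.9°) = 2.73
Z_in = Z_0·(Z_L + jZ_0·tanβl)/(Z_0 + jZ_L·tanβl)
     = 300·(1120 + j820)/(300 + j3060)

Z_in ≈ 90.3 − j101 Ω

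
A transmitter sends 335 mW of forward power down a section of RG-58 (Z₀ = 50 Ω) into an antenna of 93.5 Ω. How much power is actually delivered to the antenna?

P_delivered ≈ 304 mW

Γ = (93.5 − 50)/(93.5 + 50) = 0.303
|Γ|² = 0.0919
P_refl = |Γ|²·P_inc = 30.8 mW, P_del = (1 − |Γ|²)·P_inc = 304 mW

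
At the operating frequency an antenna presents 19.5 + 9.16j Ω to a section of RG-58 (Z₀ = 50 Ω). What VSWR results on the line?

VSWR ≈ 2.66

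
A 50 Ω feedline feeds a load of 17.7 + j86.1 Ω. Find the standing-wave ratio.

Γ = (Z_L − Z_0)/(Z_L + Z_0) = (-32.3 + j86.1)/(67.7 + j86.1)
|Γ| = 92/110 = 0.84
VSWR = (1 + |Γ|)/(1 − |Γ|) = 1.84/0.16

VSWR ≈ 11.5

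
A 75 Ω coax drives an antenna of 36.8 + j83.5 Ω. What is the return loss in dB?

Γ = (-38.2 + j83.5)/(111.8 + j83.5), |Γ| = 0.658
RL = −20·log₁₀|Γ| = −20·log₁₀(0.658)

RL ≈ 3.63 dB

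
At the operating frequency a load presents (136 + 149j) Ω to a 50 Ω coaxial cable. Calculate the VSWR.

Γ = (Z_L − Z_0)/(Z_L + Z_0) = (86 + j149)/(186 + j149)
|Γ| = 172/238 = 0.722
VSWR = (1 + |Γ|)/(1 − |Γ|) = 1.72/0.278

VSWR ≈ 6.19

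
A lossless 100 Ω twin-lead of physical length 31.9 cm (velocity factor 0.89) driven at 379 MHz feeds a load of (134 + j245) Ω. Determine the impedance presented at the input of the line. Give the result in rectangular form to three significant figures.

λ = v/f = 0.89·c / 379 MHz = 0.704 m
βl = 2π·l/λ = 2π × 0.453 = 163°
tan(βl) = tan(163°) = -0.305
Z_in = Z_0·(Z_L + jZ_0·tanβl)/(Z_0 + jZ_L·tanβl)
     = 100·(134 + j214)/(175 − j40.9)

Z_in ≈ 45.4 + j133 Ω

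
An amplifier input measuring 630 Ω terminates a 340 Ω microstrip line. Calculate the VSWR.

VSWR ≈ 1.85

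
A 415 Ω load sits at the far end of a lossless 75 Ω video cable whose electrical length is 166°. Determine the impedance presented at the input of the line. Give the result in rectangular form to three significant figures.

tan(βl) = tan(166°) = -0.249
Z_in = Z_0·(Z_L + jZ_0·tanβl)/(Z_0 + jZ_L·tanβl)
     = 75·(415 − j18.7)/(75 − j103)

Z_in ≈ 152 + j191 Ω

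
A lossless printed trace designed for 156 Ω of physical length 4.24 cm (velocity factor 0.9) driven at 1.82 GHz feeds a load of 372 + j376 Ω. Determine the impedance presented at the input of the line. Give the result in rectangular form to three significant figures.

Z_in ≈ 30.9 + j1.46 Ω

λ = v/f = 0.9·c / 1.82 GHz = 0.148 m
βl = 2π·l/λ = 2π × 0.286 = 103°
tan(βl) = tan(103°) = -4.37
Z_in = Z_0·(Z_L + jZ_0·tanβl)/(Z_0 + jZ_L·tanβl)
     = 156·(372 − j306)/(1800 − j1630)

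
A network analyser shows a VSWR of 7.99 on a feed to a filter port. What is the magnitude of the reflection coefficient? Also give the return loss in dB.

|Γ| ≈ 0.778; return loss ≈ 2.19 dB

|Γ| = (S − 1)/(S + 1) = (7.99 − 1)/(7.99 + 1) = 6.99/8.99
RL = −20·log₁₀|Γ| = −20·log₁₀(0.778)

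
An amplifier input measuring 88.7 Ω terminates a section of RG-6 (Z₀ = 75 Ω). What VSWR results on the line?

Γ = (88.7 − 75)/(88.7 + 75) = 0.0837
VSWR = (1 + 0.0837)/(1 − 0.0837)

VSWR ≈ 1.18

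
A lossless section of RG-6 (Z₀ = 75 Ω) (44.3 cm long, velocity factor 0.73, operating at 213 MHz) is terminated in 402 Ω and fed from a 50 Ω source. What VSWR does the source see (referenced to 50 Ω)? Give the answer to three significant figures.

VSWR ≈ 7.26

λ = v/f = 0.73·c / 213 MHz = 1.03 m
βl = 2π·l/λ = 2π × 0.431 = 155°
tan(βl) = -0.464
Z_in = Z_0·(Z_L + jZ_0·tanβl)/(Z_0 + jZ_L·tanβl) = 68 + j134 Ω
Γ_s = (Z_in − Z_s)/(Z_in + Z_s) = (18 + j134)/(118 + j134), |Γ_s| = 0.758
VSWR = (1 + |Γ_s|)/(1 − |Γ_s|)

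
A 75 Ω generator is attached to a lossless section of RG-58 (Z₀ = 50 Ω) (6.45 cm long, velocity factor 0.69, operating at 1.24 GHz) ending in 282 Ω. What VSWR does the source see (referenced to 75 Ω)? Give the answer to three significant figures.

λ = v/f = 0.69·c / 1.24 GHz = 0.167 m
βl = 2π·l/λ = 2π × 0.386 = 139°
tan(βl) = -0.866
Z_in = Z_0·(Z_L + jZ_0·tanβl)/(Z_0 + jZ_L·tanβl) = 19.8 + j53.7 Ω
Γ_s = (Z_in − Z_s)/(Z_in + Z_s) = (-55.2 + j53.7)/(94.8 + j53.7), |Γ_s| = 0.706
VSWR = (1 + |Γ_s|)/(1 − |Γ_s|)

VSWR ≈ 5.81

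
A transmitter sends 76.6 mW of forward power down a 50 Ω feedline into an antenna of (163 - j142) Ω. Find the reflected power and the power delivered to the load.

|Γ| = |(113 − j142)/(213 − j142)| = 0.709
|Γ|² = 0.503
P_refl = |Γ|²·P_inc = 38.5 mW, P_del = (1 − |Γ|²)·P_inc = 38.1 mW

P_reflected ≈ 38.5 mW; P_delivered ≈ 38.1 mW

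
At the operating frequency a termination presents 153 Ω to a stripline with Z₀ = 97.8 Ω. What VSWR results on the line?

For a purely resistive load, VSWR = R_L/Z_0 or Z_0/R_L (whichever > 1) = 153/97.8

VSWR ≈ 1.56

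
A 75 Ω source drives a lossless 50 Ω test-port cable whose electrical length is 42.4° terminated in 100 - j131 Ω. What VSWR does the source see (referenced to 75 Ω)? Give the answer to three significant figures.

tan(βl) = 0.913
Z_in = Z_0·(Z_L + jZ_0·tanβl)/(Z_0 + jZ_L·tanβl) = 12.4 − j31.8 Ω
Γ_s = (Z_in − Z_s)/(Z_in + Z_s) = (-62.6 − j31.8)/(87.4 − j31.8), |Γ_s| = 0.756
VSWR = (1 + |Γ_s|)/(1 − |Γ_s|)

VSWR ≈ 7.19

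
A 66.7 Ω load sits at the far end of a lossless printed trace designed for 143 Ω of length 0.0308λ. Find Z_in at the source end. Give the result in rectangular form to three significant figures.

βl = 2π × 0.0308 = 11.1°
tan(βl) = tan(11.1°) = 0.196
Z_in = Z_0·(Z_L + jZ_0·tanβl)/(Z_0 + jZ_L·tanβl)
     = 143·(66.7 + j28)/(143 + j13.1)

Z_in ≈ 68.7 + j21.7 Ω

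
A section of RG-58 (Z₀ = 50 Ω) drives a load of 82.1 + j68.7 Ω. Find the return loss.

RL ≈ 5.86 dB

Γ = (32.1 + j68.7)/(132.1 + j68.7), |Γ| = 0.509
RL = −20·log₁₀|Γ| = −20·log₁₀(0.509)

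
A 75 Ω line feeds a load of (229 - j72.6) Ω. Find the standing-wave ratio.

Γ = (Z_L − Z_0)/(Z_L + Z_0) = (154 − j72.6)/(304 − j72.6)
|Γ| = 170/313 = 0.545
VSWR = (1 + |Γ|)/(1 − |Γ|) = 1.54/0.455

VSWR ≈ 3.39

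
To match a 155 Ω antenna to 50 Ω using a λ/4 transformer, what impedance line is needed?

Z_qwt ≈ 88 Ω

Z_qwt = √(Z_0·R_L) = √(50 × 155) = √7750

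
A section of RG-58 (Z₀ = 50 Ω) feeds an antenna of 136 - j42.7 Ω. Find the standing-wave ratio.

VSWR ≈ 3.03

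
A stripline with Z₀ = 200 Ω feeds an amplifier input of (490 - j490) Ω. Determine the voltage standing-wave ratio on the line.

Γ = (Z_L − Z_0)/(Z_L + Z_0) = (290 − j490)/(690 − j490)
|Γ| = 569/846 = 0.673
VSWR = (1 + |Γ|)/(1 − |Γ|) = 1.67/0.327

VSWR ≈ 5.11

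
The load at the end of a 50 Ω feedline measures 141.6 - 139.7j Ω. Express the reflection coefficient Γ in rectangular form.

Γ ≈ 0.659 − j0.248

Γ = (Z_L − Z_0)/(Z_L + Z_0) = (91.6 − j139.7)/(191.6 − j139.7)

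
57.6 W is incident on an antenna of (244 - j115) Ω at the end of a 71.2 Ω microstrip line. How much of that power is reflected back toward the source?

|Γ| = |(172.8 − j115)/(315.2 − j115)| = 0.619
|Γ|² = 0.383
P_refl = |Γ|²·P_inc = 22 W, P_del = (1 − |Γ|²)·P_inc = 35.6 W

P_reflected ≈ 22 W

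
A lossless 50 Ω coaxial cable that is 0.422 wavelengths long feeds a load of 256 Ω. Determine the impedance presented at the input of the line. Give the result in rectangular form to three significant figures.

Z_in ≈ 38.9 + j79.5 Ω

βl = 2π × 0.422 = 152°
tan(βl) = tan(152°) = -0.534
Z_in = Z_0·(Z_L + jZ_0·tanβl)/(Z_0 + jZ_L·tanβl)
     = 50·(256 − j26.7)/(50 − j137)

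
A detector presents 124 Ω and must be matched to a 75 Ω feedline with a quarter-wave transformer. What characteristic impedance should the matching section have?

Z_qwt ≈ 96.4 Ω

Z_qwt = √(Z_0·R_L) = √(75 × 124) = √9300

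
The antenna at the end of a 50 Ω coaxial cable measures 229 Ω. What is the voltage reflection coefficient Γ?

Γ = (Z_L − Z_0)/(Z_L + Z_0) = (229 − 50)/(229 + 50) = 179/279

Γ = 0.642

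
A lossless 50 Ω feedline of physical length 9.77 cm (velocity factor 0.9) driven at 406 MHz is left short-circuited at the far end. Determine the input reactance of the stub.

λ = v/f = 0.9·c / 406 MHz = 0.665 m
βl = 2π·l/λ = 2π × 0.147 = 52.9°
tan(βl) = 1.32
For a short-circuited stub, Z_in = jZ_0·tan(βl)

X_in ≈ 66.1 Ω (inductive)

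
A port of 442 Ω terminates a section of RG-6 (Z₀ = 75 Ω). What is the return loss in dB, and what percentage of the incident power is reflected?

RL ≈ 2.98 dB; 50.4% of incident power reflected

Γ = (442 − 75)/(442 + 75) = 0.71
RL = −20·log₁₀(0.71) = 2.98 dB
P_refl/P_inc = |Γ|² = 0.504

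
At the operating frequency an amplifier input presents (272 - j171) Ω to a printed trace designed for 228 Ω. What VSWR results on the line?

VSWR ≈ 2

Γ = (Z_L − Z_0)/(Z_L + Z_0) = (44 − j171)/(500 − j171)
|Γ| = 177/528 = 0.334
VSWR = (1 + |Γ|)/(1 − |Γ|) = 1.33/0.666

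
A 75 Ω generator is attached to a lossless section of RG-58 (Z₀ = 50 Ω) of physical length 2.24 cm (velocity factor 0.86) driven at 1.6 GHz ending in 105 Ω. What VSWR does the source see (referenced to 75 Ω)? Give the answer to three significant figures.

λ = v/f = 0.86·c / 1.6 GHz = 0.161 m
βl = 2π·l/λ = 2π × 0.139 = 50°
tan(βl) = 1.19
Z_in = Z_0·(Z_L + jZ_0·tanβl)/(Z_0 + jZ_L·tanβl) = 35 − j28 Ω
Γ_s = (Z_in − Z_s)/(Z_in + Z_s) = (-40 − j28)/(110 − j28), |Γ_s| = 0.43
VSWR = (1 + |Γ_s|)/(1 − |Γ_s|)

VSWR ≈ 2.51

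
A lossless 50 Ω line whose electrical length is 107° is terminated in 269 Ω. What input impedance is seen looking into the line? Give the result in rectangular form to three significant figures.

Z_in ≈ 10.1 + j14.7 Ω

tan(βl) = tan(107°) = -3.27
Z_in = Z_0·(Z_L + jZ_0·tanβl)/(Z_0 + jZ_L·tanβl)
     = 50·(269 − j164)/(50 − j880)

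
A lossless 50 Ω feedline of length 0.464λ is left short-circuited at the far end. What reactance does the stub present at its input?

X_in ≈ -11.5 Ω (capacitive)

βl = 2π × 0.464 = 167°
tan(βl) = -0.23
For a short-circuited stub, Z_in = jZ_0·tan(βl)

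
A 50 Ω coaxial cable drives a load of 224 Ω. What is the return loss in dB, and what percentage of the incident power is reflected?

Γ = (224 − 50)/(224 + 50) = 0.635
RL = −20·log₁₀(0.635) = 3.94 dB
P_refl/P_inc = |Γ|² = 0.403

RL ≈ 3.94 dB; 40.3% of incident power reflected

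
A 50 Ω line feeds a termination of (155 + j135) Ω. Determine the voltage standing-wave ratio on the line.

Γ = (Z_L − Z_0)/(Z_L + Z_0) = (105 + j135)/(205 + j135)
|Γ| = 171/245 = 0.697
VSWR = (1 + |Γ|)/(1 − |Γ|) = 1.7/0.303

VSWR ≈ 5.6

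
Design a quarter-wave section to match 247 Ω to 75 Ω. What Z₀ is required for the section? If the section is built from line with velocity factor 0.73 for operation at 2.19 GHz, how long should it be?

Z_qwt = √(Z_0·R_L) = √(75 × 247) = √18520
λ = 0.73·c/f = 0.1 m, so l = λ/4 = 0.025 m

Z_qwt ≈ 136 Ω; length ≈ 2.5 cm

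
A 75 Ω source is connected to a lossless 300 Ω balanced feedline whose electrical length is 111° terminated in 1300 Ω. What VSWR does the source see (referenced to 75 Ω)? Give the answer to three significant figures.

tan(βl) = -2.61
Z_in = Z_0·(Z_L + jZ_0·tanβl)/(Z_0 + jZ_L·tanβl) = 78.8 + j108 Ω
Γ_s = (Z_in − Z_s)/(Z_in + Z_s) = (3.81 + j108)/(154 + j108), |Γ_s| = 0.576
VSWR = (1 + |Γ_s|)/(1 − |Γ_s|)

VSWR ≈ 3.71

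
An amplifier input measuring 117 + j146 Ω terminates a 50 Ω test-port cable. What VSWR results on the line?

Γ = (Z_L − Z_0)/(Z_L + Z_0) = (67 + j146)/(167 + j146)
|Γ| = 161/222 = 0.724
VSWR = (1 + |Γ|)/(1 − |Γ|) = 1.72/0.276

VSWR ≈ 6.25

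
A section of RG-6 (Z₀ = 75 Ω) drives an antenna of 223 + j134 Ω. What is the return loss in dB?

RL ≈ 4.28 dB

Γ = (148 + j134)/(298 + j134), |Γ| = 0.611
RL = −20·log₁₀|Γ| = −20·log₁₀(0.611)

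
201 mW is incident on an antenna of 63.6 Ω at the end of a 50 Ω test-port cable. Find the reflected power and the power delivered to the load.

Γ = (63.6 − 50)/(63.6 + 50) = 0.12
|Γ|² = 0.0143
P_refl = |Γ|²·P_inc = 2.88 mW, P_del = (1 − |Γ|²)·P_inc = 198 mW

P_reflected ≈ 2.88 mW; P_delivered ≈ 198 mW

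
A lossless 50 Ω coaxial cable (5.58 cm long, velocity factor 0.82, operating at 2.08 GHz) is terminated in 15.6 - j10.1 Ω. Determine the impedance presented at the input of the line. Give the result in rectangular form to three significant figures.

λ = v/f = 0.82·c / 2.08 GHz = 0.118 m
βl = 2π·l/λ = 2π × 0.472 = 170°
tan(βl) = tan(170°) = -0.179
Z_in = Z_0·(Z_L + jZ_0·tanβl)/(Z_0 + jZ_L·tanβl)
     = 50·(15.6 − j19.1)/(48.2 − j2.79)

Z_in ≈ 17.3 − j18.8 Ω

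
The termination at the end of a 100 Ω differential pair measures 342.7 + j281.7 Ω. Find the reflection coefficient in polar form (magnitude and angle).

Γ = (Z_L − Z_0)/(Z_L + Z_0) = (242.7 + j281.7)/(442.7 + j281.7)
|Γ| = 372/525 = 0.709

Γ ≈ 0.709 ∠ 16.8°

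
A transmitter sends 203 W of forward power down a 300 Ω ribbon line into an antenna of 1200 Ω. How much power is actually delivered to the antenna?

P_delivered ≈ 130 W

Γ = (1200 − 300)/(1200 + 300) = 0.6
|Γ|² = 0.36
P_refl = |Γ|²·P_inc = 73.1 W, P_del = (1 − |Γ|²)·P_inc = 130 W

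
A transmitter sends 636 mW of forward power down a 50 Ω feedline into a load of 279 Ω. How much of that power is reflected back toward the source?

P_reflected ≈ 308 mW

Γ = (279 − 50)/(279 + 50) = 0.696
|Γ|² = 0.484
P_refl = |Γ|²·P_inc = 308 mW, P_del = (1 − |Γ|²)·P_inc = 328 mW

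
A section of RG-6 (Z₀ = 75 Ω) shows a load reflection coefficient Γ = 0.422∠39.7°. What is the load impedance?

Z_L ≈ 117 + j76.5 Ω

Z_L = Z_0·(1 + Γ)/(1 − Γ) = 75·(1.32 + j0.27)/(0.675 − j0.27)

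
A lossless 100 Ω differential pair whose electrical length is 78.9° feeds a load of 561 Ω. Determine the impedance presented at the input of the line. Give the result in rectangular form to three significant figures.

tan(βl) = tan(78.9°) = 5.1
Z_in = Z_0·(Z_L + jZ_0·tanβl)/(Z_0 + jZ_L·tanβl)
     = 100·(561 + j510)/(100 + j2860)

Z_in ≈ 18.5 − j19 Ω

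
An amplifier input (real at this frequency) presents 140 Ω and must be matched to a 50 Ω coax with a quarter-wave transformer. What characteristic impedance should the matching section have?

Z_qwt ≈ 83.7 Ω

Z_qwt = √(Z_0·R_L) = √(50 × 140) = √7000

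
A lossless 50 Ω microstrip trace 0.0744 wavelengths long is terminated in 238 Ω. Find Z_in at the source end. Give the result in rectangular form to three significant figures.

βl = 2π × 0.0744 = 26.8°
tan(βl) = tan(26.8°) = 0.505
Z_in = Z_0·(Z_L + jZ_0·tanβl)/(Z_0 + jZ_L·tanβl)
     = 50·(238 + j25.2)/(50 + j120)

Z_in ≈ 44.1 − j80.7 Ω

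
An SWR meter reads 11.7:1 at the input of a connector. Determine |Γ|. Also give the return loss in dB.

|Γ| ≈ 0.843; return loss ≈ 1.49 dB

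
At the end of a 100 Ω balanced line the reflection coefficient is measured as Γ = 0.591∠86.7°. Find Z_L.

Z_L ≈ 50.8 + j92.1 Ω

Z_L = Z_0·(1 + Γ)/(1 − Γ) = 100·(1.03 + j0.59)/(0.966 − j0.59)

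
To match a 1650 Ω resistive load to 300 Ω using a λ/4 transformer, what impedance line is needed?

Z_qwt = √(Z_0·R_L) = √(300 × 1650) = √495000

Z_qwt ≈ 704 Ω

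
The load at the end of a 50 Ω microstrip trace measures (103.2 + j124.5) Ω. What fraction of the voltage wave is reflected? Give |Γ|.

|Γ| ≈ 0.686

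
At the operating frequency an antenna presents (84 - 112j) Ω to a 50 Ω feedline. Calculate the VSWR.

VSWR ≈ 5.06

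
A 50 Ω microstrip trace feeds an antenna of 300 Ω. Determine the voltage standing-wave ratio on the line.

VSWR ≈ 6

For a purely resistive load, VSWR = R_L/Z_0 or Z_0/R_L (whichever > 1) = 300/50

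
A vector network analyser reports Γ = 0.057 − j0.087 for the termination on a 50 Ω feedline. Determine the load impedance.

Z_L ≈ 55.1 − j9.7 Ω

Z_L = Z_0·(1 + Γ)/(1 − Γ) = 50·(1.06 − j0.087)/(0.943 + j0.087)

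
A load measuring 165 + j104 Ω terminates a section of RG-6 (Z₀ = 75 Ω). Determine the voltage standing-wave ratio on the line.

VSWR ≈ 3.22

Γ = (Z_L − Z_0)/(Z_L + Z_0) = (90 + j104)/(240 + j104)
|Γ| = 138/262 = 0.526
VSWR = (1 + |Γ|)/(1 − |Γ|) = 1.53/0.474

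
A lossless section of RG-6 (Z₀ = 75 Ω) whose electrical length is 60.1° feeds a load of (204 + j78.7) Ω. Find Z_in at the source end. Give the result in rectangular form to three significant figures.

Z_in ≈ 35.6 − j49.3 Ω

tan(βl) = tan(60.1°) = 1.74
Z_in = Z_0·(Z_L + jZ_0·tanβl)/(Z_0 + jZ_L·tanβl)
     = 75·(204 + j209)/(-61.9 + j355)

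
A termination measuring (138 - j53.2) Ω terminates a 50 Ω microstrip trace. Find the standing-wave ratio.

Γ = (Z_L − Z_0)/(Z_L + Z_0) = (88 − j53.2)/(188 − j53.2)
|Γ| = 103/195 = 0.526
VSWR = (1 + |Γ|)/(1 − |Γ|) = 1.53/0.474

VSWR ≈ 3.22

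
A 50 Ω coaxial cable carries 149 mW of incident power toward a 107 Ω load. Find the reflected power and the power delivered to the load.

P_reflected ≈ 19.6 mW; P_delivered ≈ 129 mW

Γ = (107 − 50)/(107 + 50) = 0.363
|Γ|² = 0.132
P_refl = |Γ|²·P_inc = 19.6 mW, P_del = (1 − |Γ|²)·P_inc = 129 mW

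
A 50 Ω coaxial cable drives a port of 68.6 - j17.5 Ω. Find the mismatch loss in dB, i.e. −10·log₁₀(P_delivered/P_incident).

mismatch loss ≈ 0.202 dB

Γ = (18.6 − j17.5)/(118.6 − j17.5), |Γ| = 0.213
|Γ|² = 0.0454, so P_del/P_inc = 1 − |Γ|² = 0.955
ML = −10·log₁₀(1 − |Γ|²)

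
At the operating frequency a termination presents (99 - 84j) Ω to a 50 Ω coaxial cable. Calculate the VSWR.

VSWR ≈ 3.64

Γ = (Z_L − Z_0)/(Z_L + Z_0) = (49 − j84)/(149 − j84)
|Γ| = 97.2/171 = 0.569
VSWR = (1 + |Γ|)/(1 − |Γ|) = 1.57/0.431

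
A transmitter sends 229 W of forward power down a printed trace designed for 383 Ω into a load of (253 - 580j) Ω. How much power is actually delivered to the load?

P_delivered ≈ 120 W

|Γ| = |(-130 − j580)/(636 − j580)| = 0.691
|Γ|² = 0.477
P_refl = |Γ|²·P_inc = 109 W, P_del = (1 − |Γ|²)·P_inc = 120 W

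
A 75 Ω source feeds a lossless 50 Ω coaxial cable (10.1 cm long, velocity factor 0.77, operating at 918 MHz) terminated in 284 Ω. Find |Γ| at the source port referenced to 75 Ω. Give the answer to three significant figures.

λ = v/f = 0.77·c / 918 MHz = 0.252 m
βl = 2π·l/λ = 2π × 0.401 = 144°
tan(βl) = -0.713
Z_in = Z_0·(Z_L + jZ_0·tanβl)/(Z_0 + jZ_L·tanβl) = 24.6 + j64 Ω
Γ_s = (Z_in − Z_s)/(Z_in + Z_s) = (-50.4 + j64)/(99.6 + j64), |Γ_s| = 0.688

|Γ| ≈ 0.688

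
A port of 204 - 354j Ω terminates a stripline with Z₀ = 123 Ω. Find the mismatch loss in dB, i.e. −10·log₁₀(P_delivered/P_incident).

Γ = (81 − j354)/(327 − j354), |Γ| = 0.754
|Γ|² = 0.568, so P_del/P_inc = 1 − |Γ|² = 0.432
ML = −10·log₁₀(1 − |Γ|²)

mismatch loss ≈ 3.64 dB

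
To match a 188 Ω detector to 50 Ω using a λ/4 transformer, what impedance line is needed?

Z_qwt = √(Z_0·R_L) = √(50 × 188) = √9400

Z_qwt ≈ 97 Ω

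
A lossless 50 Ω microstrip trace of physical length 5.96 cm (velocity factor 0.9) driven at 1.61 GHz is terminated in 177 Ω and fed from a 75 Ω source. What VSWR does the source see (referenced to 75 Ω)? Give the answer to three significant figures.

VSWR ≈ 4.24

λ = v/f = 0.9·c / 1.61 GHz = 0.168 m
βl = 2π·l/λ = 2π × 0.355 = 128°
tan(βl) = -1.28
Z_in = Z_0·(Z_L + jZ_0·tanβl)/(Z_0 + jZ_L·tanβl) = 21.7 + j34.2 Ω
Γ_s = (Z_in − Z_s)/(Z_in + Z_s) = (-53.3 + j34.2)/(96.7 + j34.2), |Γ_s| = 0.618
VSWR = (1 + |Γ_s|)/(1 − |Γ_s|)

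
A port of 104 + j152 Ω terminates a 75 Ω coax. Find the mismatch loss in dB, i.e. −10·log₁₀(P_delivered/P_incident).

Γ = (29 + j152)/(179 + j152), |Γ| = 0.659
|Γ|² = 0.434, so P_del/P_inc = 1 − |Γ|² = 0.566
ML = −10·log₁₀(1 − |Γ|²)

mismatch loss ≈ 2.47 dB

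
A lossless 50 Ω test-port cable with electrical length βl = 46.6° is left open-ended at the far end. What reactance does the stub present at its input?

X_in ≈ -47.3 Ω (capacitive)

tan(βl) = 1.06
For an open-ended stub, Z_in = −jZ_0·cot(βl) = −jZ_0/tan(βl)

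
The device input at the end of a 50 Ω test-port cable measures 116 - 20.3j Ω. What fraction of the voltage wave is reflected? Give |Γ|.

Γ = (Z_L − Z_0)/(Z_L + Z_0) = (66 − j20.3)/(166 − j20.3)
|Γ| = 69.1/167

|Γ| ≈ 0.413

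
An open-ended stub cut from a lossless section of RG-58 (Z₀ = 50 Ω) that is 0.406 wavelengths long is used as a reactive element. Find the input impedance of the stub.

βl = 2π × 0.406 = 146°
tan(βl) = -0.67
For an open-ended stub, Z_in = −jZ_0·cot(βl) = −jZ_0/tan(βl)

Z_in ≈ +j74.6 Ω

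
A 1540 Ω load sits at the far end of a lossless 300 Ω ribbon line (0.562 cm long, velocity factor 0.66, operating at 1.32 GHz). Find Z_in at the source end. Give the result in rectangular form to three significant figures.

Z_in ≈ 647 − j725 Ω

λ = v/f = 0.66·c / 1.32 GHz = 0.15 m
βl = 2π·l/λ = 2π × 0.0375 = 13.5°
tan(βl) = tan(13.5°) = 0.24
Z_in = Z_0·(Z_L + jZ_0·tanβl)/(Z_0 + jZ_L·tanβl)
     = 300·(1540 + j72)/(300 + j369)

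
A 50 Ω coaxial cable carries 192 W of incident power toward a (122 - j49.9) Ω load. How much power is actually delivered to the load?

P_delivered ≈ 146 W

|Γ| = |(72 − j49.9)/(172 − j49.9)| = 0.489
|Γ|² = 0.239
P_refl = |Γ|²·P_inc = 45.9 W, P_del = (1 − |Γ|²)·P_inc = 146 W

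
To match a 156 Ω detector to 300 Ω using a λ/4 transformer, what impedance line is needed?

Z_qwt ≈ 216 Ω

Z_qwt = √(Z_0·R_L) = √(300 × 156) = √46800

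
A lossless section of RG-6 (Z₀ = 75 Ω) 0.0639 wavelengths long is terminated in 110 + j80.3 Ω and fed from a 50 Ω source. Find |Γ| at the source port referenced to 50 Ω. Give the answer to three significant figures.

|Γ| ≈ 0.584

βl = 2π × 0.0639 = 23°
tan(βl) = 0.425
Z_in = Z_0·(Z_L + jZ_0·tanβl)/(Z_0 + jZ_L·tanβl) = 189 − j10.7 Ω
Γ_s = (Z_in − Z_s)/(Z_in + Z_s) = (139 − j10.7)/(239 − j10.7), |Γ_s| = 0.584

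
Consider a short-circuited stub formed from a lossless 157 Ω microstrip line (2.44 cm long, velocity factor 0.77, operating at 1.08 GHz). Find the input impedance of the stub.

Z_in ≈ +j137 Ω

λ = v/f = 0.77·c / 1.08 GHz = 0.214 m
βl = 2π·l/λ = 2π × 0.114 = 41.1°
tan(βl) = 0.871
For a short-circuited stub, Z_in = jZ_0·tan(βl)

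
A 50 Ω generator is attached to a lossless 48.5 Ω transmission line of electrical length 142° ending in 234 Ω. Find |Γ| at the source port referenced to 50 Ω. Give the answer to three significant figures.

|Γ| ≈ 0.655

tan(βl) = -0.781
Z_in = Z_0·(Z_L + jZ_0·tanβl)/(Z_0 + jZ_L·tanβl) = 24.8 + j55.5 Ω
Γ_s = (Z_in − Z_s)/(Z_in + Z_s) = (-25.2 + j55.5)/(74.8 + j55.5), |Γ_s| = 0.655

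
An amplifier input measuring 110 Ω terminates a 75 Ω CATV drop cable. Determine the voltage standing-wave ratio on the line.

VSWR ≈ 1.47

For a purely resistive load, VSWR = R_L/Z_0 or Z_0/R_L (whichever > 1) = 110/75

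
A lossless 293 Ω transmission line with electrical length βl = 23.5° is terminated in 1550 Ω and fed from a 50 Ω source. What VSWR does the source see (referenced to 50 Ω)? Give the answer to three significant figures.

tan(βl) = 0.435
Z_in = Z_0·(Z_L + jZ_0·tanβl)/(Z_0 + jZ_L·tanβl) = 293 − j546 Ω
Γ_s = (Z_in − Z_s)/(Z_in + Z_s) = (243 − j546)/(343 − j546), |Γ_s| = 0.927
VSWR = (1 + |Γ_s|)/(1 − |Γ_s|)

VSWR ≈ 26.4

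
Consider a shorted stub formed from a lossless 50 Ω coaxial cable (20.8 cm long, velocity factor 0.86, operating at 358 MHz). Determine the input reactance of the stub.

X_in ≈ -202 Ω (capacitive)

λ = v/f = 0.86·c / 358 MHz = 0.721 m
βl = 2π·l/λ = 2π × 0.289 = 104°
tan(βl) = -4.04
For a shorted stub, Z_in = jZ_0·tan(βl)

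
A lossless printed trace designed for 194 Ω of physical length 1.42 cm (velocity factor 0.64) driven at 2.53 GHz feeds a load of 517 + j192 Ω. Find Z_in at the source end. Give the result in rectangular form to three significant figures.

Z_in ≈ 81.7 − j98.5 Ω

λ = v/f = 0.64·c / 2.53 GHz = 0.0759 m
βl = 2π·l/λ = 2π × 0.187 = 67.4°
tan(βl) = tan(67.4°) = 2.4
Z_in = Z_0·(Z_L + jZ_0·tanβl)/(Z_0 + jZ_L·tanβl)
     = 194·(517 + j657)/(-266 + j1240)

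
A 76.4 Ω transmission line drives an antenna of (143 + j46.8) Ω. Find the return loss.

RL ≈ 8.81 dB

Γ = (66.6 + j46.8)/(219.4 + j46.8), |Γ| = 0.363
RL = −20·log₁₀|Γ| = −20·log₁₀(0.363)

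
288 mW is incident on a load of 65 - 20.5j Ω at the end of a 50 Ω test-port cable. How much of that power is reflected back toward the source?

|Γ| = |(15 − j20.5)/(115 − j20.5)| = 0.217
|Γ|² = 0.0473
P_refl = |Γ|²·P_inc = 13.6 mW, P_del = (1 − |Γ|²)·P_inc = 274 mW

P_reflected ≈ 13.6 mW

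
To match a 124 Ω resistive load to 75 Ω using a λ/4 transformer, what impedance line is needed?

Z_qwt ≈ 96.4 Ω

Z_qwt = √(Z_0·R_L) = √(75 × 124) = √9300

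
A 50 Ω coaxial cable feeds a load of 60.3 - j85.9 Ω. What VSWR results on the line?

Γ = (Z_L − Z_0)/(Z_L + Z_0) = (10.3 − j85.9)/(110.3 − j85.9)
|Γ| = 86.5/140 = 0.619
VSWR = (1 + |Γ|)/(1 − |Γ|) = 1.62/0.381

VSWR ≈ 4.25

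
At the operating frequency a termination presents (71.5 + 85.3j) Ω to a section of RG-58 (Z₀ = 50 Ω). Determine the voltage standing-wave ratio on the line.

Γ = (Z_L − Z_0)/(Z_L + Z_0) = (21.5 + j85.3)/(121.5 + j85.3)
|Γ| = 88/148 = 0.593
VSWR = (1 + |Γ|)/(1 − |Γ|) = 1.59/0.407

VSWR ≈ 3.91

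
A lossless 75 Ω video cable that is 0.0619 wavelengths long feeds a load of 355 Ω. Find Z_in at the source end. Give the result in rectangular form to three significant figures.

Z_in ≈ 87.1 − j138 Ω

βl = 2π × 0.0619 = 22.3°
tan(βl) = tan(22.3°) = 0.41
Z_in = Z_0·(Z_L + jZ_0·tanβl)/(Z_0 + jZ_L·tanβl)
     = 75·(355 + j30.7)/(75 + j145)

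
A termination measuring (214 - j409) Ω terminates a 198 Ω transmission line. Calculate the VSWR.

Γ = (Z_L − Z_0)/(Z_L + Z_0) = (16 − j409)/(412 − j409)
|Γ| = 409/581 = 0.705
VSWR = (1 + |Γ|)/(1 − |Γ|) = 1.71/0.295

VSWR ≈ 5.78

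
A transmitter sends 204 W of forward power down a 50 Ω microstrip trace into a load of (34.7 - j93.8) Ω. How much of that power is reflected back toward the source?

P_reflected ≈ 115 W

|Γ| = |(-15.3 − j93.8)/(84.7 − j93.8)| = 0.752
|Γ|² = 0.566
P_refl = |Γ|²·P_inc = 115 W, P_del = (1 − |Γ|²)·P_inc = 88.6 W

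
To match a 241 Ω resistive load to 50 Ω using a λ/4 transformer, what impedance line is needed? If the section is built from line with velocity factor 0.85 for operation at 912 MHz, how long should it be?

Z_qwt = √(Z_0·R_L) = √(50 × 241) = √12050
λ = 0.85·c/f = 0.28 m, so l = λ/4 = 0.0699 m

Z_qwt ≈ 110 Ω; length ≈ 6.99 cm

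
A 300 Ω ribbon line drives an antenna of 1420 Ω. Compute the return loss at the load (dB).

Γ = (1420 − 300)/(1420 + 300) = 0.651
RL = −20·log₁₀|Γ| = −20·log₁₀(0.651)

RL ≈ 3.73 dB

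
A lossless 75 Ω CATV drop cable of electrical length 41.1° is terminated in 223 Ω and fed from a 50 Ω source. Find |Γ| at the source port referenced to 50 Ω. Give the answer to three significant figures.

tan(βl) = 0.872
Z_in = Z_0·(Z_L + jZ_0·tanβl)/(Z_0 + jZ_L·tanβl) = 50.8 − j66.4 Ω
Γ_s = (Z_in − Z_s)/(Z_in + Z_s) = (0.817 − j66.4)/(101 − j66.4), |Γ_s| = 0.55

|Γ| ≈ 0.55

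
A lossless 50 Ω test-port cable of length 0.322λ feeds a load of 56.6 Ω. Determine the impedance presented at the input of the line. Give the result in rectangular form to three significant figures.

βl = 2π × 0.322 = 116°
tan(βl) = tan(116°) = -2.06
Z_in = Z_0·(Z_L + jZ_0·tanβl)/(Z_0 + jZ_L·tanβl)
     = 50·(56.6 − j103)/(50 − j116)

Z_in ≈ 46.1 + j4.51 Ω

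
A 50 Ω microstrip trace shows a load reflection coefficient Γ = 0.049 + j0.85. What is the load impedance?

Z_L = Z_0·(1 + Γ)/(1 − Γ) = 50·(1.05 + j0.85)/(0.951 − j0.85)

Z_L ≈ 8.45 + j52.2 Ω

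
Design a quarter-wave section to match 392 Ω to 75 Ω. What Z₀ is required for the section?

Z_qwt = √(Z_0·R_L) = √(75 × 392) = √29400

Z_qwt ≈ 171 Ω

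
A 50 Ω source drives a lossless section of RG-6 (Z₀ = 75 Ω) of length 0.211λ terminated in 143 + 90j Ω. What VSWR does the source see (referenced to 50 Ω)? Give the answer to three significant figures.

VSWR ≈ 2.52

βl = 2π × 0.211 = 76°
tan(βl) = 4
Z_in = Z_0·(Z_L + jZ_0·tanβl)/(Z_0 + jZ_L·tanβl) = 33.5 − j35.4 Ω
Γ_s = (Z_in − Z_s)/(Z_in + Z_s) = (-16.5 − j35.4)/(83.5 − j35.4), |Γ_s| = 0.431
VSWR = (1 + |Γ_s|)/(1 − |Γ_s|)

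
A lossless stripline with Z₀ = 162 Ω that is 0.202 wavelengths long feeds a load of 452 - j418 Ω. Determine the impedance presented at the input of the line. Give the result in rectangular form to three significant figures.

Z_in ≈ 30.7 − j18.6 Ω

βl = 2π × 0.202 = 72.7°
tan(βl) = tan(72.7°) = 3.21
Z_in = Z_0·(Z_L + jZ_0·tanβl)/(Z_0 + jZ_L·tanβl)
     = 162·(452 + j103)/(1510 + j1450)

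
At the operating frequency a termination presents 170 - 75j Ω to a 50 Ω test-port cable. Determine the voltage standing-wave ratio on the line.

VSWR ≈ 4.11

Γ = (Z_L − Z_0)/(Z_L + Z_0) = (120 − j75)/(220 − j75)
|Γ| = 142/232 = 0.609
VSWR = (1 + |Γ|)/(1 − |Γ|) = 1.61/0.391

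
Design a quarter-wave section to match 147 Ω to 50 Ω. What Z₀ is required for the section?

Z_qwt = √(Z_0·R_L) = √(50 × 147) = √7350

Z_qwt ≈ 85.7 Ω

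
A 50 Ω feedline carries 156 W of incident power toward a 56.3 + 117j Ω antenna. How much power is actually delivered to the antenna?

P_delivered ≈ 70.3 W

|Γ| = |(6.3 + j117)/(106.3 + j117)| = 0.741
|Γ|² = 0.549
P_refl = |Γ|²·P_inc = 85.7 W, P_del = (1 − |Γ|²)·P_inc = 70.3 W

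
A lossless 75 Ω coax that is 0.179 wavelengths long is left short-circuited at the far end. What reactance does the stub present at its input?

βl = 2π × 0.179 = 64.4°
tan(βl) = 2.09
For a short-circuited stub, Z_in = jZ_0·tan(βl)

X_in ≈ 157 Ω (inductive)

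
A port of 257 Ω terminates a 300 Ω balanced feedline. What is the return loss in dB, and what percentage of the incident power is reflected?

RL ≈ 22.2 dB; 0.596% of incident power reflected

Γ = (257 − 300)/(257 + 300) = -0.0772
RL = −20·log₁₀(0.0772) = 22.2 dB
P_refl/P_inc = |Γ|² = 0.00596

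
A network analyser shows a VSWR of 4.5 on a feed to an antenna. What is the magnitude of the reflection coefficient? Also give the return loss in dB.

|Γ| = (S − 1)/(S + 1) = (4.5 − 1)/(4.5 + 1) = 3.5/5.5
RL = −20·log₁₀|Γ| = −20·log₁₀(0.636)

|Γ| ≈ 0.636; return loss ≈ 3.93 dB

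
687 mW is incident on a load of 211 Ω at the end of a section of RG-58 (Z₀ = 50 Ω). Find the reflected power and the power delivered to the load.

P_reflected ≈ 261 mW; P_delivered ≈ 426 mW

Γ = (211 − 50)/(211 + 50) = 0.617
|Γ|² = 0.381
P_refl = |Γ|²·P_inc = 261 mW, P_del = (1 − |Γ|²)·P_inc = 426 mW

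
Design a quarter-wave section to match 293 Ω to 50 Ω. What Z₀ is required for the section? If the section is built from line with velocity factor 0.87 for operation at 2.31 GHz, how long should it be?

Z_qwt ≈ 121 Ω; length ≈ 2.82 cm

Z_qwt = √(Z_0·R_L) = √(50 × 293) = √14650
λ = 0.87·c/f = 0.113 m, so l = λ/4 = 0.0282 m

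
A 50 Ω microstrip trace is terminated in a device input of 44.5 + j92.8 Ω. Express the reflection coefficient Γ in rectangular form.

Γ = (Z_L − Z_0)/(Z_L + Z_0) = (-5.5 + j92.8)/(94.5 + j92.8)

Γ ≈ 0.461 + j0.529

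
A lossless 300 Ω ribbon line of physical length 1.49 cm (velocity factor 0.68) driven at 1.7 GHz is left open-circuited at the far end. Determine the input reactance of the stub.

λ = v/f = 0.68·c / 1.7 GHz = 0.12 m
βl = 2π·l/λ = 2π × 0.124 = 44.7°
tan(βl) = 0.99
For an open-circuited stub, Z_in = −jZ_0·cot(βl) = −jZ_0/tan(βl)

X_in ≈ -303 Ω (capacitive)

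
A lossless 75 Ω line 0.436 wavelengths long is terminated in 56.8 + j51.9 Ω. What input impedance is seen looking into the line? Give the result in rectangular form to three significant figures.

βl = 2π × 0.436 = 157°
tan(βl) = tan(157°) = -0.425
Z_in = Z_0·(Z_L + jZ_0·tanβl)/(Z_0 + jZ_L·tanβl)
     = 75·(56.8 + j20)/(97.1 − j24.2)

Z_in ≈ 37.7 + j24.8 Ω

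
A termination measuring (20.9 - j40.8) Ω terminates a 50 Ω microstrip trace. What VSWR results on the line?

VSWR ≈ 4.16

Γ = (Z_L − Z_0)/(Z_L + Z_0) = (-29.1 − j40.8)/(70.9 − j40.8)
|Γ| = 50.1/81.8 = 0.613
VSWR = (1 + |Γ|)/(1 − |Γ|) = 1.61/0.387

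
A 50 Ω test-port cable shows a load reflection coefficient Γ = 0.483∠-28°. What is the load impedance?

Z_L = Z_0·(1 + Γ)/(1 − Γ) = 50·(1.43 − j0.227)/(0.574 + j0.227)

Z_L ≈ 101 − j59.6 Ω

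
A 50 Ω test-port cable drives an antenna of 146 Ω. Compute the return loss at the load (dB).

RL ≈ 6.2 dB

Γ = (146 − 50)/(146 + 50) = 0.49
RL = −20·log₁₀|Γ| = −20·log₁₀(0.49)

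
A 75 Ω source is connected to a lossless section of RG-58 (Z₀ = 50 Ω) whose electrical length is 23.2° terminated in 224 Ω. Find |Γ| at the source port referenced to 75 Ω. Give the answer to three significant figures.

tan(βl) = 0.429
Z_in = Z_0·(Z_L + jZ_0·tanβl)/(Z_0 + jZ_L·tanβl) = 56.6 − j87.2 Ω
Γ_s = (Z_in − Z_s)/(Z_in + Z_s) = (-18.4 − j87.2)/(132 − j87.2), |Γ_s| = 0.565

|Γ| ≈ 0.565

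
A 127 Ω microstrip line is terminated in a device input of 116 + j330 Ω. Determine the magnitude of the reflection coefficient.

Γ = (Z_L − Z_0)/(Z_L + Z_0) = (-11 + j330)/(243 + j330)
|Γ| = 330/410

|Γ| ≈ 0.806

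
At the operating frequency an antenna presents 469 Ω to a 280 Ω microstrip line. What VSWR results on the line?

VSWR ≈ 1.67

Γ = (469 − 280)/(469 + 280) = 0.252
VSWR = (1 + 0.252)/(1 − 0.252)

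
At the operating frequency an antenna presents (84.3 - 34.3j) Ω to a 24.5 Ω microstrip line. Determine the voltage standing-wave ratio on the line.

VSWR ≈ 4.05

Γ = (Z_L − Z_0)/(Z_L + Z_0) = (59.8 − j34.3)/(108.8 − j34.3)
|Γ| = 68.9/114 = 0.604
VSWR = (1 + |Γ|)/(1 − |Γ|) = 1.6/0.396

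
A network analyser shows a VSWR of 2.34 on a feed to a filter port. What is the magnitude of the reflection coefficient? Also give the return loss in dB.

|Γ| ≈ 0.401; return loss ≈ 7.93 dB

|Γ| = (S − 1)/(S + 1) = (2.34 − 1)/(2.34 + 1) = 1.34/3.34
RL = −20·log₁₀|Γ| = −20·log₁₀(0.401)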